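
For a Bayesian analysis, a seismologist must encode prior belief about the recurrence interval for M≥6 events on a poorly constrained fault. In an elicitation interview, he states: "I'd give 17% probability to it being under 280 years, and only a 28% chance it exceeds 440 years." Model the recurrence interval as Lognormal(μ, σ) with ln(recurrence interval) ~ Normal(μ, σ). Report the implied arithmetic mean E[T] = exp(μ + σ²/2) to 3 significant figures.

If T ~ Lognormal(μ,σ) then ln T ~ Normal(μ,σ), so the p-quantile of ln T is μ + z_p·σ.
ln(280) = 5.635 and ln(440) = 6.087; z_{0.17} = -0.9542, z_{0.72} = 0.5828.
σ = (6.087 − 5.635)/(0.5828 − (-0.9542)) = 0.294.
μ = 5.635 − (-0.9542)·0.294 = 5.915.
E[T] = exp(μ + σ²/2) = exp(5.915 + 0.0432) = 387 years.

E[T] ≈ 387 years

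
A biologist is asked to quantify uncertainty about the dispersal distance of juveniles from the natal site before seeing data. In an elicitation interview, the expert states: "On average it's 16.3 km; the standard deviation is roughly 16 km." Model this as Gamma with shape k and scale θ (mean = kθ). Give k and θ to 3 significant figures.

k ≈ 1.04, θ ≈ 15.7

For Gamma(k, scale θ): mean = kθ, variance = kθ², so CV = 1/√k.
CV = SD/mean = 16/16.3 = 0.9816, hence k = 1/CV² = 1.04.
Then θ = mean/k = 16.3/1.04 = 15.7.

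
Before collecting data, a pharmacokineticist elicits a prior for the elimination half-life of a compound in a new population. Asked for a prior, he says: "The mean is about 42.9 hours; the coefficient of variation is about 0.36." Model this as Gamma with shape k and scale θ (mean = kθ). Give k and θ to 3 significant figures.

k ≈ 7.72, θ ≈ 5.56

For Gamma(k, scale θ): mean = kθ, variance = kθ², so CV = 1/√k.
CV = 0.36, hence k = 1/CV² = 7.72.
Then θ = mean/k = 42.9/7.72 = 5.56.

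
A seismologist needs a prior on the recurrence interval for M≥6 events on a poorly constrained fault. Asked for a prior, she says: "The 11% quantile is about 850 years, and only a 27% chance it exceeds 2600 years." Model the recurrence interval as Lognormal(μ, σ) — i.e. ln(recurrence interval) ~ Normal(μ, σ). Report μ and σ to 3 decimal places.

μ ≈ 7.491, σ ≈ 0.608

If T ~ Lognormal(μ,σ) then ln T ~ Normal(μ,σ), so the p-quantile of ln T is μ + z_p·σ.
ln(850) = 6.745 and ln(2600) = 7.863; z_{0.11} = -1.227, z_{0.73} = 0.6128.
σ = (7.863 − 6.745)/(0.6128 − (-1.227)) = 0.608.
μ = 6.745 − (-1.227)·0.608 = 7.491.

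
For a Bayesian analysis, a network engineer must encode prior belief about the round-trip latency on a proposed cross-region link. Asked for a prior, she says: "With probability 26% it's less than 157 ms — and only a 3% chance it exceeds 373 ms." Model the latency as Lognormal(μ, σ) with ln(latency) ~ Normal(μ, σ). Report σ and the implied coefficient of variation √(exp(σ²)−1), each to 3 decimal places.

σ ≈ 0.343, CV ≈ 0.353

If T ~ Lognormal(μ,σ) then ln T ~ Normal(μ,σ), so the p-quantile of ln T is μ + z_p·σ.
ln(157) = 5.056 and ln(373) = 5.922; z_{0.26} = -0.6433, z_{0.97} = 1.881.
σ = (5.922 − 5.056)/(1.881 − (-0.6433)) = 0.343.
μ = 5.056 − (-0.6433)·0.343 = 5.277.
CV = √(exp(σ²)−1) = √(exp(0.1175)−1) = 0.353.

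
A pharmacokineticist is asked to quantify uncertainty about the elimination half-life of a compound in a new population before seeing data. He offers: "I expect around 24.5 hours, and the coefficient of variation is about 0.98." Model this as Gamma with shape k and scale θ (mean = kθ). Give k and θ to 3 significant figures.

k ≈ 1.04, θ ≈ 23.5

For Gamma(k, scale θ): mean = kθ, variance = kθ², so CV = 1/√k.
CV = 0.98, hence k = 1/CV² = 1.04.
Then θ = mean/k = 24.5/1.04 = 23.5.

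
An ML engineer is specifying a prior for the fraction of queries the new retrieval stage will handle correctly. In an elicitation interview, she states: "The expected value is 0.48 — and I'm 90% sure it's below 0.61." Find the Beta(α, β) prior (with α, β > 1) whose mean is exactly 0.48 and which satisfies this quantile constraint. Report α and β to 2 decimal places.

α ≈ 11.55, β ≈ 12.51

With mean 0.48 fixed, write α = 0.48s, β = 0.52s where s = α+β.
Need P(θ < 0.61) = 0.9 under Beta(0.48s, 0.52s). Normal approximation: (q−m)/√(m(1−m)/s) ≈ z_{0.9} = 1.28, so s ≈ 0.48·0.52·(1.28)²/(0.61−0.48)² = 24.3.
At s = 24.3: P(θ<0.61) ≈ 0.901. Adjusting to match 0.9 gives s ≈ 24.06.
So α = 0.48·24.06 ≈ 11.55, β = 0.52·24.06 ≈ 12.51.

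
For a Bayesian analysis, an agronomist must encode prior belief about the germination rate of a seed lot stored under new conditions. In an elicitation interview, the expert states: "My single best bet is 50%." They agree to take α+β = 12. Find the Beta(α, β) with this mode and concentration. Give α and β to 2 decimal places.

α = 6.00, β = 6.00

For α,β > 1 the Beta mode is (α−1)/(α+β−2). With α+β = 12, the mode is (α−1)/10.
Set (α−1)/10 = 0.5 → α = 1 + 0.5·10 = 6.00.
β = 12 − α = 6.00.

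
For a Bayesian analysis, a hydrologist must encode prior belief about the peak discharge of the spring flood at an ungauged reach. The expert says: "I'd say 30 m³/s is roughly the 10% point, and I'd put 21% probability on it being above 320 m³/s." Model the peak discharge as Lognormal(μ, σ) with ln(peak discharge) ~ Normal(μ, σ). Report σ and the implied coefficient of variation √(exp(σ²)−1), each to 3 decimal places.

If T ~ Lognormal(μ,σ) then ln T ~ Normal(μ,σ), so the p-quantile of ln T is μ + z_p·σ.
ln(30) = 3.401 and ln(320) = 5.768; z_{0.1} = -1.282, z_{0.79} = 0.8064.
σ = (5.768 − 3.401)/(0.8064 − (-1.282)) = 1.134.
μ = 3.401 − (-1.282)·1.134 = 4.854.
CV = √(exp(σ²)−1) = √(exp(1.2853)−1) = 1.617.

σ ≈ 1.134, CV ≈ 1.617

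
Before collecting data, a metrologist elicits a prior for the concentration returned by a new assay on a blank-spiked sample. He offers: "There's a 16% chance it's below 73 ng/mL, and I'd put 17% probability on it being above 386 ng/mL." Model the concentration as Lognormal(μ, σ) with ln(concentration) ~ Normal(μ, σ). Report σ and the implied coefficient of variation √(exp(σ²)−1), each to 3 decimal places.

If T ~ Lognormal(μ,σ) then ln T ~ Normal(μ,σ), so the p-quantile of ln T is μ + z_p·σ.
ln(73) = 4.29 and ln(386) = 5.956; z_{0.16} = -0.9945, z_{0.83} = 0.9542.
σ = (5.956 − 4.29)/(0.9542 − (-0.9945)) = 0.855.
μ = 4.29 − (-0.9945)·0.855 = 5.140.
CV = √(exp(σ²)−1) = √(exp(0.7304)−1) = 1.037.

σ ≈ 0.855, CV ≈ 1.037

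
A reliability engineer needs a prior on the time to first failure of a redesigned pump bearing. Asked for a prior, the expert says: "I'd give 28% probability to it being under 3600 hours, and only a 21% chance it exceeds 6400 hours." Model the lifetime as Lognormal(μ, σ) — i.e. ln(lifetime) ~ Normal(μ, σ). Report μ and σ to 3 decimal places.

If T ~ Lognormal(μ,σ) then ln T ~ Normal(μ,σ), so the p-quantile of ln T is μ + z_p·σ.
ln(3600) = 8.189 and ln(6400) = 8.764; z_{0.28} = -0.5828, z_{0.79} = 0.8064.
σ = (8.764 − 8.189)/(0.8064 − (-0.5828)) = 0.414.
μ = 8.189 − (-0.5828)·0.414 = 8.430.

μ ≈ 8.430, σ ≈ 0.414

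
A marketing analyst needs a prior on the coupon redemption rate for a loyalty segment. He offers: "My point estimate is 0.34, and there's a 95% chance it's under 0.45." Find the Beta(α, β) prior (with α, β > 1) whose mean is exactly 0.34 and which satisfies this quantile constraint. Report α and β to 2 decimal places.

With mean 0.34 fixed, write α = 0.34s, β = 0.66s where s = α+β.
Need P(θ < 0.45) = 0.95 under Beta(0.34s, 0.66s). Normal approximation: (q−m)/√(m(1−m)/s) ≈ z_{0.95} = 1.64, so s ≈ 0.34·0.66·(1.64)²/(0.45−0.34)² = 50.2.
At s = 50.2: P(θ<0.45) ≈ 0.946. Adjusting to match 0.95 gives s ≈ 52.54.
So α = 0.34·52.54 ≈ 17.86, β = 0.66·52.54 ≈ 34.68.

α ≈ 17.86, β ≈ 34.68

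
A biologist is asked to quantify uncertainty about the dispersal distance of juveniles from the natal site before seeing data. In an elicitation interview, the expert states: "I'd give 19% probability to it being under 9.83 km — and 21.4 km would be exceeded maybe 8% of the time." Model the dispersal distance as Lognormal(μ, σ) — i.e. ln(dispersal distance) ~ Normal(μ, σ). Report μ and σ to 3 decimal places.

μ ≈ 2.585, σ ≈ 0.341

If T ~ Lognormal(μ,σ) then ln T ~ Normal(μ,σ), so the p-quantile of ln T is μ + z_p·σ.
ln(9.83) = 2.285 and ln(21.4) = 3.063; z_{0.19} = -0.8779, z_{0.92} = 1.405.
σ = (3.063 − 2.285)/(1.405 − (-0.8779)) = 0.341.
μ = 2.285 − (-0.8779)·0.341 = 2.585.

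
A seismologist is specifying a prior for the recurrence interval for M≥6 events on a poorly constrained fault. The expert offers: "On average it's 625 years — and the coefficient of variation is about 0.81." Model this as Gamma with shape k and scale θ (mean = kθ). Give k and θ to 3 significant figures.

For Gamma(k, scale θ): mean = kθ, variance = kθ², so CV = 1/√k.
CV = 0.81, hence k = 1/CV² = 1.52.
Then θ = mean/k = 625/1.52 = 410.

k ≈ 1.52, θ ≈ 410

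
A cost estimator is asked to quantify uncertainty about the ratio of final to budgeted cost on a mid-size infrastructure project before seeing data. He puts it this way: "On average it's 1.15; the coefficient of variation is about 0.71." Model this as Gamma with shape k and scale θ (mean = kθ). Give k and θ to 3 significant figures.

k ≈ 1.98, θ ≈ 0.58

For Gamma(k, scale θ): mean = kθ, variance = kθ², so CV = 1/√k.
CV = 0.71, hence k = 1/CV² = 1.98.
Then θ = mean/k = 1.15/1.98 = 0.58.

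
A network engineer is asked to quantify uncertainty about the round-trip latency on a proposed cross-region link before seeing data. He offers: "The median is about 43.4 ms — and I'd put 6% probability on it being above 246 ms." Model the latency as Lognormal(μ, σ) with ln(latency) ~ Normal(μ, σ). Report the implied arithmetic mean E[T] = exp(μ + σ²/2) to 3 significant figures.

If T ~ Lognormal(μ,σ) then ln T ~ Normal(μ,σ), so the p-quantile of ln T is μ + z_p·σ.
ln(43.4) = 3.77 and ln(246) = 5.505; z_{0.5} = 0, z_{0.94} = 1.555.
σ = (5.505 − 3.77)/(1.555 − (0)) = 1.116.
μ = 3.77 − (0)·1.116 = 3.770.
E[T] = exp(μ + σ²/2) = exp(3.770 + 0.6225) = 80.9 ms.

E[T] ≈ 80.9 ms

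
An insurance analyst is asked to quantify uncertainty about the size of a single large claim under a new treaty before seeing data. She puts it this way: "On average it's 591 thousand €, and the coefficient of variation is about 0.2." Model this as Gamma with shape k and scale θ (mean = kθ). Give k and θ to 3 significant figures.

k ≈ 25, θ ≈ 23.6

For Gamma(k, scale θ): mean = kθ, variance = kθ², so CV = 1/√k.
CV = 0.2, hence k = 1/CV² = 25.
Then θ = mean/k = 591/25 = 23.6.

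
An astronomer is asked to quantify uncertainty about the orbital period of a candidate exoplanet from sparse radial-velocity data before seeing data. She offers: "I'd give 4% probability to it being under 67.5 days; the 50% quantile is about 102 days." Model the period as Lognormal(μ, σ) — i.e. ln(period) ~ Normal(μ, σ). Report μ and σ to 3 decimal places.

μ ≈ 4.625, σ ≈ 0.236

If T ~ Lognormal(μ,σ) then ln T ~ Normal(μ,σ), so the p-quantile of ln T is μ + z_p·σ.
ln(67.5) = 4.212 and ln(102) = 4.625; z_{0.04} = -1.751, z_{0.5} = 0.
σ = (4.625 − 4.212)/(0 − (-1.751)) = 0.236.
μ = 4.212 − (-1.751)·0.236 = 4.625.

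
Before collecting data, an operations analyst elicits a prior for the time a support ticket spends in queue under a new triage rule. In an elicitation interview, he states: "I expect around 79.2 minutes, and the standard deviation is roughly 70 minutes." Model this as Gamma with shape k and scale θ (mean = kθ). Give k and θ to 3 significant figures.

k ≈ 1.28, θ ≈ 61.9

For Gamma(k, scale θ): mean = kθ, variance = kθ², so CV = 1/√k.
CV = SD/mean = 70/79.2 = 0.8838, hence k = 1/CV² = 1.28.
Then θ = mean/k = 79.2/1.28 = 61.9.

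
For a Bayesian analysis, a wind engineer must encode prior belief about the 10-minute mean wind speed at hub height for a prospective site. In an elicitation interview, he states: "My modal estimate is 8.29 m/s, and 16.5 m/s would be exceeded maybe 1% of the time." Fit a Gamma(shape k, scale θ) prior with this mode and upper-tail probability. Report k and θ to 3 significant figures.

Gamma(k,θ) with k>1 has mode (k−1)θ, so θ = 8.29/(k−1).
Need P(X < 16.5) = 0.99 with θ tied to k this way. Start at k = 2, θ = 8.29: P(X<16.5) ≈ 0.591.
Too low — raise k to concentrate. Iterating converges to k ≈ 11.4.
Then θ = 8.29/(11.4−1) ≈ 0.799.

k ≈ 11.4, θ ≈ 0.799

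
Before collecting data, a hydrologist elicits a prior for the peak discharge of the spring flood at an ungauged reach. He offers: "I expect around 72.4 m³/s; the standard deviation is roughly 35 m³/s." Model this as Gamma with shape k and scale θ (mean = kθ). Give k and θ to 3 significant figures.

For Gamma(k, scale θ): mean = kθ, variance = kθ², so CV = 1/√k.
CV = SD/mean = 35/72.4 = 0.4834, hence k = 1/CV² = 4.28.
Then θ = mean/k = 72.4/4.28 = 16.9.

k ≈ 4.28, θ ≈ 16.9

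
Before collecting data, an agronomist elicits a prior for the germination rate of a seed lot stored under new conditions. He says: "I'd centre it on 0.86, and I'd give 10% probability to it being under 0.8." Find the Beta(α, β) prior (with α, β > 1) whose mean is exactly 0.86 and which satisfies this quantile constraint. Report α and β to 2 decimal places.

α ≈ 50.37, β ≈ 8.20

With mean 0.86 fixed, write α = 0.86s, β = 0.14s where s = α+β.
Need P(θ < 0.8) = 0.1 under Beta(0.86s, 0.14s). Normal approximation: (q−m)/√(m(1−m)/s) ≈ z_{0.1} = -1.28, so s ≈ 0.86·0.14·(-1.28)²/(0.8−0.86)² = 54.9.
At s = 54.9: P(θ<0.8) ≈ 0.106. Adjusting to match 0.1 gives s ≈ 58.56.
So α = 0.86·58.56 ≈ 50.37, β = 0.14·58.56 ≈ 8.20.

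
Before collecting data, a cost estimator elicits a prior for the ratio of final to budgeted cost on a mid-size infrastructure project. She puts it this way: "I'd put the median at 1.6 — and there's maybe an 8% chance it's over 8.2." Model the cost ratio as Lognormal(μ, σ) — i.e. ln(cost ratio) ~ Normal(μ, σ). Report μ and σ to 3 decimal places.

If T ~ Lognormal(μ,σ) then ln T ~ Normal(μ,σ), so the p-quantile of ln T is μ + z_p·σ.
ln(1.6) = 0.47 and ln(8.2) = 2.104; z_{0.5} = 0, z_{0.92} = 1.405.
σ = (2.104 − 0.47)/(1.405 − (0)) = 1.163.
μ = 0.47 − (0)·1.163 = 0.470.

μ ≈ 0.470, σ ≈ 1.163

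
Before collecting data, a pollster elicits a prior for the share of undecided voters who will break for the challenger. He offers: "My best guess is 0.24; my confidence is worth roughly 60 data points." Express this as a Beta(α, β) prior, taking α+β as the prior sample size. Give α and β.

Under the effective-sample-size interpretation, Beta(α, β) has prior mean α/(α+β) and prior sample size α+β.
So α+β = 60 and α/(α+β) = 0.24, giving α = 0.24·60 = 14.4 and β = 60 − 14.4 = 45.6.

α = 14.4, β = 45.6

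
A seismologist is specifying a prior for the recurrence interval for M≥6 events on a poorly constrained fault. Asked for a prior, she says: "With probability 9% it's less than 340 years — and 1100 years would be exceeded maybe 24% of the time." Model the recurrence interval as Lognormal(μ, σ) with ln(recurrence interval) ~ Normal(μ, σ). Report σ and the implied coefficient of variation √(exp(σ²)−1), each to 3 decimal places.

σ ≈ 0.574, CV ≈ 0.624

If T ~ Lognormal(μ,σ) then ln T ~ Normal(μ,σ), so the p-quantile of ln T is μ + z_p·σ.
ln(340) = 5.829 and ln(1100) = 7.003; z_{0.09} = -1.341, z_{0.76} = 0.7063.
σ = (7.003 − 5.829)/(0.7063 − (-1.341)) = 0.574.
μ = 5.829 − (-1.341)·0.574 = 6.598.
CV = √(exp(σ²)−1) = √(exp(0.3290)−1) = 0.624.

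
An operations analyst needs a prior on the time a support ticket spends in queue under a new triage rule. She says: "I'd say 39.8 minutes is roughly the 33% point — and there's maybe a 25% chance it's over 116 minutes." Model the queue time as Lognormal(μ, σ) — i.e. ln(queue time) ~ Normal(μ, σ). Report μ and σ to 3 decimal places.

μ ≈ 4.106, σ ≈ 0.960

If T ~ Lognormal(μ,σ) then ln T ~ Normal(μ,σ), so the p-quantile of ln T is μ + z_p·σ.
ln(39.8) = 3.684 and ln(116) = 4.754; z_{0.33} = -0.4399, z_{0.75} = 0.6745.
σ = (4.754 − 3.684)/(0.6745 − (-0.4399)) = 0.960.
μ = 3.684 − (-0.4399)·0.960 = 4.106.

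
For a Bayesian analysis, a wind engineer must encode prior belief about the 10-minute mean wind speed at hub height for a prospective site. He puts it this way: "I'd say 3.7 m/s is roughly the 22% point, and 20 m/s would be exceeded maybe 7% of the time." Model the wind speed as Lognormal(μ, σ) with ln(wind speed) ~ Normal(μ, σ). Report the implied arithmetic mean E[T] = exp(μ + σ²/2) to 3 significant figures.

If T ~ Lognormal(μ,σ) then ln T ~ Normal(μ,σ), so the p-quantile of ln T is μ + z_p·σ.
ln(3.7) = 1.308 and ln(20) = 2.996; z_{0.22} = -0.7722, z_{0.93} = 1.476.
σ = (2.996 − 1.308)/(1.476 − (-0.7722)) = 0.751.
μ = 1.308 − (-0.7722)·0.751 = 1.888.
E[T] = exp(μ + σ²/2) = exp(1.888 + 0.2817) = 8.76 m/s.

E[T] ≈ 8.76 m/s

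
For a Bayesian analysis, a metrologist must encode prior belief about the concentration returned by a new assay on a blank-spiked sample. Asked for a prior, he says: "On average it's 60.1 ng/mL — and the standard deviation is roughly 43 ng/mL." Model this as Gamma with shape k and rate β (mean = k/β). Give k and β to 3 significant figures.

k ≈ 1.95, β ≈ 0.0325

For Gamma(k, rate β): mean = k/β, variance = k/β², so CV = 1/√k.
CV = SD/mean = 43/60.1 = 0.7155, hence k = 1/CV² = 1.95.
Then β = k/mean = 1.95/60.1 = 0.0325.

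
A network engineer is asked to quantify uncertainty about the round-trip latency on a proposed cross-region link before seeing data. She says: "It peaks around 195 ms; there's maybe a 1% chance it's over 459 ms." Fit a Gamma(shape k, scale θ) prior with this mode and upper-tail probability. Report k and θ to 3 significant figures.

k ≈ 7.49, θ ≈ 30.1

Gamma(k,θ) with k>1 has mode (k−1)θ, so θ = 195/(k−1).
Need P(X < 459) = 0.99 with θ tied to k this way. Start at k = 2, θ = 195: P(X<459) ≈ 0.681.
Too low — raise k to concentrate. Iterating converges to k ≈ 7.49.
Then θ = 195/(7.49−1) ≈ 30.1.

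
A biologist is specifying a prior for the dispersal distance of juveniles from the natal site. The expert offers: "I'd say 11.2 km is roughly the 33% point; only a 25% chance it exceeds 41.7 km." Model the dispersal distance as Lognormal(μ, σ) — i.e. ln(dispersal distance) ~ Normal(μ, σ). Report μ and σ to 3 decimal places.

If T ~ Lognormal(μ,σ) then ln T ~ Normal(μ,σ), so the p-quantile of ln T is μ + z_p·σ.
ln(11.2) = 2.416 and ln(41.7) = 3.731; z_{0.33} = -0.4399, z_{0.75} = 0.6745.
σ = (3.731 − 2.416)/(0.6745 − (-0.4399)) = 1.180.
μ = 2.416 − (-0.4399)·1.180 = 2.935.

μ ≈ 2.935, σ ≈ 1.180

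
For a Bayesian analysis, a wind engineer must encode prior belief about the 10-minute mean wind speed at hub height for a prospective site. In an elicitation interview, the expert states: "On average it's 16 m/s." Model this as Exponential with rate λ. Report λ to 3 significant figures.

Exponential mean = 1/λ, so λ = 1/16.0 = 0.0625.

λ ≈ 0.0625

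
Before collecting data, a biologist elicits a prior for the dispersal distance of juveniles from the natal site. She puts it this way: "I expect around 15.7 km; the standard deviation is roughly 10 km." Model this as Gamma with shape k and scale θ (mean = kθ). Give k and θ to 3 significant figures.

k ≈ 2.46, θ ≈ 6.37

For Gamma(k, scale θ): mean = kθ, variance = kθ², so CV = 1/√k.
CV = SD/mean = 10/15.7 = 0.6369, hence k = 1/CV² = 2.46.
Then θ = mean/k = 15.7/2.46 = 6.37.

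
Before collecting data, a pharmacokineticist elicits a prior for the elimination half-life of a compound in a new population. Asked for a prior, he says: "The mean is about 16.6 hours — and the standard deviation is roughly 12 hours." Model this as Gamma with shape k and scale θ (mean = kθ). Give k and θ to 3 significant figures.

k ≈ 1.91, θ ≈ 8.67

For Gamma(k, scale θ): mean = kθ, variance = kθ², so CV = 1/√k.
CV = SD/mean = 12/16.6 = 0.7229, hence k = 1/CV² = 1.91.
Then θ = mean/k = 16.6/1.91 = 8.67.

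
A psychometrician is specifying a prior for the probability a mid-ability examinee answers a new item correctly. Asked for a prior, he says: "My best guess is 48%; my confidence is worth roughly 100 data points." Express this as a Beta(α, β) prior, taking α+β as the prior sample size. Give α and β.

Under the effective-sample-size interpretation, Beta(α, β) has prior mean α/(α+β) and prior sample size α+β.
So α+β = 100 and α/(α+β) = 0.48, giving α = 0.48·100 = 48 and β = 100 − 48 = 52.

α = 48, β = 52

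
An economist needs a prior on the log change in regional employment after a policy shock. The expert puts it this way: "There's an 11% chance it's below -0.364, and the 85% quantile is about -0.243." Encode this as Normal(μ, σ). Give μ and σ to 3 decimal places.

μ = -0.298, σ = 0.053

For Normal(μ,σ), the p-quantile is μ + z_p·σ. Here z_{0.11} = -1.227, z_{0.85} = 1.036.
So -0.364 = μ − 1.227σ and -0.243 = μ + 1.036σ.
Subtracting: σ = (-0.243 − -0.364)/(1.036 − (-1.227)) = 0.053.
Then μ = -0.364 − (-1.227)·0.053 = -0.298.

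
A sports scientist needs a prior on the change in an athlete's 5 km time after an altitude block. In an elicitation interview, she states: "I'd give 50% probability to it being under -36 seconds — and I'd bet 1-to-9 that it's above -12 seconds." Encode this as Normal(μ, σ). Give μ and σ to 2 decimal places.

μ = -36.00, σ = 18.73

The p-quantile of Normal(μ,σ) is μ + z_p·σ, with z_{0.5} = 0 and z_{0.9} = 1.282.
Eliminate σ: μ = (z₂·x₁ − z₁·x₂)/(z₂ − z₁) = (1.282·-36 − (0)·-12)/1.282 = -36.00.
Then σ = (x₂ − x₁)/(z₂ − z₁) = (-12 − -36)/1.282 = 18.73.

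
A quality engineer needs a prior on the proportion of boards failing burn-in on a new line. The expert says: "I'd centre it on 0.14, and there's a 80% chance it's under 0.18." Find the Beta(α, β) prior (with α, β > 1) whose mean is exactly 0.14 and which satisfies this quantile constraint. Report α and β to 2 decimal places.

With mean 0.14 fixed, write α = 0.14s, β = 0.86s where s = α+β.
Need P(θ < 0.18) = 0.8 under Beta(0.14s, 0.86s). Normal approximation: (q−m)/√(m(1−m)/s) ≈ z_{0.8} = 0.842, so s ≈ 0.14·0.86·(0.842)²/(0.18−0.14)² = 53.3.
At s = 53.3: P(θ<0.18) ≈ 0.809. Adjusting to match 0.8 gives s ≈ 48.35.
So α = 0.14·48.35 ≈ 6.77, β = 0.86·48.35 ≈ 41.58.

α ≈ 6.77, β ≈ 41.58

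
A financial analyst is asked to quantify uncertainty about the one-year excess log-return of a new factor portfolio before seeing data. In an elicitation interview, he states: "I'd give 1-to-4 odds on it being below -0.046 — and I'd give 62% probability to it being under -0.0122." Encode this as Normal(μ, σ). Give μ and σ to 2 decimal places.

μ = -0.02, σ = 0.03

The p-quantile of Normal(μ,σ) is μ + z_p·σ, with z_{0.2} = -0.8416 and z_{0.62} = 0.3055.
Eliminate σ: μ = (z₂·x₁ − z₁·x₂)/(z₂ − z₁) = (0.3055·-0.046 − (-0.8416)·-0.0122)/1.147 = -0.02.
Then σ = (x₂ − x₁)/(z₂ − z₁) = (-0.0122 − -0.046)/1.147 = 0.03.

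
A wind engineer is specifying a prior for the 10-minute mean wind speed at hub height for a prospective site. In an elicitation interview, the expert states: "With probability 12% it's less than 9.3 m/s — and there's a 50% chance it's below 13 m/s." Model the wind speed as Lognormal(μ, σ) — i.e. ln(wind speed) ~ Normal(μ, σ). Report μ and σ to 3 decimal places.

μ ≈ 2.565, σ ≈ 0.285

If T ~ Lognormal(μ,σ) then ln T ~ Normal(μ,σ), so the p-quantile of ln T is μ + z_p·σ.
ln(9.3) = 2.23 and ln(13) = 2.565; z_{0.12} = -1.175, z_{0.5} = 0.
σ = (2.565 − 2.23)/(0 − (-1.175)) = 0.285.
μ = 2.23 − (-1.175)·0.285 = 2.565.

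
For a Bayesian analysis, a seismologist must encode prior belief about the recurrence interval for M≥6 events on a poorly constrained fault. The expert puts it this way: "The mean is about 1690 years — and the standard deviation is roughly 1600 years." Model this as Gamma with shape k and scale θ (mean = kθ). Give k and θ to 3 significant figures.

k ≈ 1.12, θ ≈ 1510

For Gamma(k, scale θ): mean = kθ, variance = kθ², so CV = 1/√k.
CV = SD/mean = 1600/1690 = 0.9467, hence k = 1/CV² = 1.12.
Then θ = mean/k = 1690/1.12 = 1510.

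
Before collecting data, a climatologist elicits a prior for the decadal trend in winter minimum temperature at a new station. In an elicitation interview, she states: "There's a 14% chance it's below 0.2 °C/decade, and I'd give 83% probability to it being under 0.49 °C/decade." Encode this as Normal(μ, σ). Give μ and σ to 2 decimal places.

μ = 0.35, σ = 0.14

For Normal(μ,σ), the p-quantile is μ + z_p·σ. Here z_{0.14} = -1.08, z_{0.83} = 0.9542.
So 0.2 = μ − 1.08σ and 0.49 = μ + 0.9542σ.
Subtracting: σ = (0.49 − 0.2)/(0.9542 − (-1.08)) = 0.14.
Then μ = 0.2 − (-1.08)·0.14 = 0.35.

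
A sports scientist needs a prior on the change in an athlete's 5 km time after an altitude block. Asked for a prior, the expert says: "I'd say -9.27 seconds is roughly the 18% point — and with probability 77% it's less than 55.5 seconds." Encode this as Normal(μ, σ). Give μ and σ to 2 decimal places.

For Normal(μ,σ), the p-quantile is μ + z_p·σ. Here z_{0.18} = -0.9154, z_{0.77} = 0.7388.
So -9.27 = μ − 0.9154σ and 55.5 = μ + 0.7388σ.
Subtracting: σ = (55.5 − -9.27)/(0.7388 − (-0.9154)) = 39.15.
Then μ = -9.27 − (-0.9154)·39.15 = 26.57.

μ = 26.57, σ = 39.15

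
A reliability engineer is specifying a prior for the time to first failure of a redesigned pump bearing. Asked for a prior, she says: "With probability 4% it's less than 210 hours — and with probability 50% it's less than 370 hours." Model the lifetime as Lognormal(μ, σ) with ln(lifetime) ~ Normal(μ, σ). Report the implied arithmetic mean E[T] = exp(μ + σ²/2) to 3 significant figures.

If T ~ Lognormal(μ,σ) then ln T ~ Normal(μ,σ), so the p-quantile of ln T is μ + z_p·σ.
ln(210) = 5.347 and ln(370) = 5.914; z_{0.04} = -1.751, z_{0.5} = 0.
σ = (5.914 − 5.347)/(0 − (-1.751)) = 0.324.
μ = 5.347 − (-1.751)·0.324 = 5.914.
E[T] = exp(μ + σ²/2) = exp(5.914 + 0.0523) = 390 hours.

E[T] ≈ 390 hours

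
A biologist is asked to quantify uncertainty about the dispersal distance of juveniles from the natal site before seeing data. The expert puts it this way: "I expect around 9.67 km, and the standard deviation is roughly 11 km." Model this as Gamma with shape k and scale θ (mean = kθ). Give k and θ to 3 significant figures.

For Gamma(k, scale θ): mean = kθ, variance = kθ², so CV = 1/√k.
CV = SD/mean = 11/9.67 = 1.138, hence k = 1/CV² = 0.773.
Then θ = mean/k = 9.67/0.773 = 12.5.

k ≈ 0.773, θ ≈ 12.5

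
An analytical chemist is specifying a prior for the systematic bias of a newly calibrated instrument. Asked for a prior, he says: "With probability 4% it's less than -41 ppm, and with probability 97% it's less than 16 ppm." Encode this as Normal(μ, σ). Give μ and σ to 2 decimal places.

The p-quantile of Normal(μ,σ) is μ + z_p·σ, with z_{0.04} = -1.751 and z_{0.97} = 1.881.
Eliminate σ: μ = (z₂·x₁ − z₁·x₂)/(z₂ − z₁) = (1.881·-41 − (-1.751)·16)/3.631 = -13.52.
Then σ = (x₂ − x₁)/(z₂ − z₁) = (16 − -41)/3.631 = 15.70.

μ = -13.52, σ = 15.70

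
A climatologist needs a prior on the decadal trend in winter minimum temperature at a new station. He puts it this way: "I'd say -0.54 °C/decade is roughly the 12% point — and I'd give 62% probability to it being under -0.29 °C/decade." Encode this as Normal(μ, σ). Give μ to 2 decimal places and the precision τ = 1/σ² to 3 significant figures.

For Normal(μ,σ), the p-quantile is μ + z_p·σ. Here z_{0.12} = -1.175, z_{0.62} = 0.3055.
So -0.54 = μ − 1.175σ and -0.29 = μ + 0.3055σ.
Subtracting: σ = (-0.29 − -0.54)/(0.3055 − (-1.175)) = 0.17.
Then μ = -0.54 − (-1.175)·0.17 = -0.34.
Precision τ = 1/σ² = 1/0.1689² = 35.1.

μ = -0.34, τ = 35.1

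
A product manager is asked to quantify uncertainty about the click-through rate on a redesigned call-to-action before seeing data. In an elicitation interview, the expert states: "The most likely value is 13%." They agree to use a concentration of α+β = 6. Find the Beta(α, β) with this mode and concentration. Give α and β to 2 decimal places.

α = 1.52, β = 4.48

For α,β > 1 the Beta mode is (α−1)/(α+β−2). With α+β = 6, the mode is (α−1)/4.
Set (α−1)/4 = 0.13 → α = 1 + 0.13·4 = 1.52.
β = 6 − α = 4.48.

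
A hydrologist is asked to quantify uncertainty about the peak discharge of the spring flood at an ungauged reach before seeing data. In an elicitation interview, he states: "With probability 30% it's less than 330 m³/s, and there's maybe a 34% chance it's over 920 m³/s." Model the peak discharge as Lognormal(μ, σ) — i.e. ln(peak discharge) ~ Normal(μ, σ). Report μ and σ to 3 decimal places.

μ ≈ 6.373, σ ≈ 1.094

If T ~ Lognormal(μ,σ) then ln T ~ Normal(μ,σ), so the p-quantile of ln T is μ + z_p·σ.
ln(330) = 5.799 and ln(920) = 6.824; z_{0.3} = -0.5244, z_{0.66} = 0.4125.
σ = (6.824 − 5.799)/(0.4125 − (-0.5244)) = 1.094.
μ = 5.799 − (-0.5244)·1.094 = 6.373.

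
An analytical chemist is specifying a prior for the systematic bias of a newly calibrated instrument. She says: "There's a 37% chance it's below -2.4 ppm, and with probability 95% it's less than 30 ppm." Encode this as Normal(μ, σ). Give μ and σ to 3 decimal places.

μ = 3.039, σ = 16.391

For Normal(μ,σ), the p-quantile is μ + z_p·σ. Here z_{0.37} = -0.3319, z_{0.95} = 1.645.
So -2.4 = μ − 0.3319σ and 30 = μ + 1.645σ.
Subtracting: σ = (30 − -2.4)/(1.645 − (-0.3319)) = 16.391.
Then μ = -2.4 − (-0.3319)·16.391 = 3.039.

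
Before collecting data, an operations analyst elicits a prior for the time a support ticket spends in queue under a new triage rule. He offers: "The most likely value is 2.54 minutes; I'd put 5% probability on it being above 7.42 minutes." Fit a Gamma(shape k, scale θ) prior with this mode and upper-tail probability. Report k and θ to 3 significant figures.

Gamma(k,θ) with k>1 has mode (k−1)θ, so θ = 2.54/(k−1).
Need P(X < 7.42) = 0.95 with θ tied to k this way. Start at k = 2, θ = 2.54: P(X<7.42) ≈ 0.789.
Too low — raise k to concentrate. Iterating converges to k ≈ 3.32.
Then θ = 2.54/(3.32−1) ≈ 1.1.

k ≈ 3.32, θ ≈ 1.1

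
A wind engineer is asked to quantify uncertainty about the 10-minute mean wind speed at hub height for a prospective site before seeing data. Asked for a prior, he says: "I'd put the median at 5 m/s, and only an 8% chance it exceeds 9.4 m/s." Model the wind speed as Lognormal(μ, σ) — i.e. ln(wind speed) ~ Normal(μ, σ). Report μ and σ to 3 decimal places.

μ ≈ 1.609, σ ≈ 0.449

If T ~ Lognormal(μ,σ) then ln T ~ Normal(μ,σ), so the p-quantile of ln T is μ + z_p·σ.
ln(5) = 1.609 and ln(9.4) = 2.241; z_{0.5} = 0, z_{0.92} = 1.405.
σ = (2.241 − 1.609)/(1.405 − (0)) = 0.449.
μ = 1.609 − (0)·0.449 = 1.609.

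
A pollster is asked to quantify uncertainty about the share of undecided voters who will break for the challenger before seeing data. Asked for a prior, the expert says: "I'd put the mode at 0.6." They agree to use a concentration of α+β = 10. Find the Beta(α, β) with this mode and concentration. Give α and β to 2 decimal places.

For α,β > 1 the Beta mode is (α−1)/(α+β−2). With α+β = 10, the mode is (α−1)/8.
Set (α−1)/8 = 0.6 → α = 1 + 0.6·8 = 5.80.
β = 10 − α = 4.20.

α = 5.80, β = 4.20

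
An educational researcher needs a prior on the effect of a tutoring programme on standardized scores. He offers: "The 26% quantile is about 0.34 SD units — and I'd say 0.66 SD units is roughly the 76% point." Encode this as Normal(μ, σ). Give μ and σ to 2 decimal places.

μ = 0.49, σ = 0.24

For Normal(μ,σ), the p-quantile is μ + z_p·σ. Here z_{0.26} = -0.6433, z_{0.76} = 0.7063.
So 0.34 = μ − 0.6433σ and 0.66 = μ + 0.7063σ.
Subtracting: σ = (0.66 − 0.34)/(0.7063 − (-0.6433)) = 0.24.
Then μ = 0.34 − (-0.6433)·0.24 = 0.49.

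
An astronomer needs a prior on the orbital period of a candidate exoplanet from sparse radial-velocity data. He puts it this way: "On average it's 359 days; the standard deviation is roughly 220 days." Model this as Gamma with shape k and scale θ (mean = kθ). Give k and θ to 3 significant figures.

k ≈ 2.66, θ ≈ 135

For Gamma(k, scale θ): mean = kθ, variance = kθ², so CV = 1/√k.
CV = SD/mean = 220/359 = 0.6128, hence k = 1/CV² = 2.66.
Then θ = mean/k = 359/2.66 = 135.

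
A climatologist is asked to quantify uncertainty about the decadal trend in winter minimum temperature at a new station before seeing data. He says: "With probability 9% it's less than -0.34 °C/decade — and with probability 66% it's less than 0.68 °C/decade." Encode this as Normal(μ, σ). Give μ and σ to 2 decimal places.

The p-quantile of Normal(μ,σ) is μ + z_p·σ, with z_{0.09} = -1.341 and z_{0.66} = 0.4125.
Eliminate σ: μ = (z₂·x₁ − z₁·x₂)/(z₂ − z₁) = (0.4125·-0.34 − (-1.341)·0.68)/1.753 = 0.44.
Then σ = (x₂ − x₁)/(z₂ − z₁) = (0.68 − -0.34)/1.753 = 0.58.

μ = 0.44, σ = 0.58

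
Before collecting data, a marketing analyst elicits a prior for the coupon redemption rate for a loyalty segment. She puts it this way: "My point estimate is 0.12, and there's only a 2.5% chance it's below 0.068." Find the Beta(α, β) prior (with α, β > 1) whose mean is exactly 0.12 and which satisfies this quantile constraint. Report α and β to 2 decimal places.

With mean 0.12 fixed, write α = 0.12s, β = 0.88s where s = α+β.
Need P(θ < 0.068) = 0.025 under Beta(0.12s, 0.88s). Normal approximation: (q−m)/√(m(1−m)/s) ≈ z_{0.025} = -1.96, so s ≈ 0.12·0.88·(-1.96)²/(0.068−0.12)² = 150.0.
At s = 150.0: P(θ<0.068) ≈ 0.013. Adjusting to match 0.025 gives s ≈ 117.83.
So α = 0.12·117.83 ≈ 14.14, β = 0.88·117.83 ≈ 103.69.

α ≈ 14.14, β ≈ 103.69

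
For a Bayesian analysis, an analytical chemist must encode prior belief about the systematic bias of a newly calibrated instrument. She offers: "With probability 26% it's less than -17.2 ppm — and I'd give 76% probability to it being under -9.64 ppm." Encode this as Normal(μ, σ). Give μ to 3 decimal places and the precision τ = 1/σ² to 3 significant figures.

μ = -13.596, τ = 0.0319

The p-quantile of Normal(μ,σ) is μ + z_p·σ, with z_{0.26} = -0.6433 and z_{0.76} = 0.7063.
Eliminate σ: μ = (z₂·x₁ − z₁·x₂)/(z₂ − z₁) = (0.7063·-17.2 − (-0.6433)·-9.64)/1.35 = -13.596.
Then σ = (x₂ − x₁)/(z₂ − z₁) = (-9.64 − -17.2)/1.35 = 5.601.
Precision τ = 1/σ² = 1/5.601² = 0.0319.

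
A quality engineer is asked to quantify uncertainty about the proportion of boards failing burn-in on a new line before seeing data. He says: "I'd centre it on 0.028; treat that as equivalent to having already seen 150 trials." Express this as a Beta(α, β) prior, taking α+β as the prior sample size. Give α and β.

α = 4.2, β = 145.8

Under the effective-sample-size interpretation, Beta(α, β) has prior mean α/(α+β) and prior sample size α+β.
So α+β = 150 and α/(α+β) = 0.028, giving α = 0.028·150 = 4.2 and β = 150 − 4.2 = 145.8.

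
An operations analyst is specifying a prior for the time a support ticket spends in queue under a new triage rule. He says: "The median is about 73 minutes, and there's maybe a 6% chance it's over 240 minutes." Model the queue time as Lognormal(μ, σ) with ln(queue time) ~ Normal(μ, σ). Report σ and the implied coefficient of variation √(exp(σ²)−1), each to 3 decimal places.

σ ≈ 0.766, CV ≈ 0.893

If T ~ Lognormal(μ,σ) then ln T ~ Normal(μ,σ), so the p-quantile of ln T is μ + z_p·σ.
ln(73) = 4.29 and ln(240) = 5.481; z_{0.5} = 0, z_{0.94} = 1.555.
σ = (5.481 − 4.29)/(1.555 − (0)) = 0.766.
μ = 4.29 − (0)·0.766 = 4.290.
CV = √(exp(σ²)−1) = √(exp(0.5860)−1) = 0.893.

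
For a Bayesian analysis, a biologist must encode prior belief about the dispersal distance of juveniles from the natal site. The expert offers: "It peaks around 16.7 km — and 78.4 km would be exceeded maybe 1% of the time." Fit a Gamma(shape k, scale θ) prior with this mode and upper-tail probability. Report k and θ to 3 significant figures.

k ≈ 2.67, θ ≈ 10

Gamma(k,θ) with k>1 has mode (k−1)θ, so θ = 16.7/(k−1).
Need P(X < 78.4) = 0.99 with θ tied to k this way. Start at k = 2, θ = 16.7: P(X<78.4) ≈ 0.948.
Too low — raise k to concentrate. Iterating converges to k ≈ 2.67.
Then θ = 16.7/(2.67−1) ≈ 10.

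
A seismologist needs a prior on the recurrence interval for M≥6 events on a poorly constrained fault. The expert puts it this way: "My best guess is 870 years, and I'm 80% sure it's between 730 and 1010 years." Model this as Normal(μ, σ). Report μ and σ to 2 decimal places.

μ = 870.00, σ = 109.24

A symmetric 80% interval runs μ ± z·σ with z = 1.282.
Half-width = 140, so σ = 140/1.282 = 109.24.
μ is the stated best guess, 870.00.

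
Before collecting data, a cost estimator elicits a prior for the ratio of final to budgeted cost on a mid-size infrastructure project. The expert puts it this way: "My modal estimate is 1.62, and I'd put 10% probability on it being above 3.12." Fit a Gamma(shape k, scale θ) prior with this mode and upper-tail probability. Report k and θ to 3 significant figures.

k ≈ 5.45, θ ≈ 0.364

Gamma(k,θ) with k>1 has mode (k−1)θ, so θ = 1.62/(k−1).
Need P(X < 3.12) = 0.9 with θ tied to k this way. Start at k = 2, θ = 1.62: P(X<3.12) ≈ 0.574.
Too low — raise k to concentrate. Iterating converges to k ≈ 5.45.
Then θ = 1.62/(5.45−1) ≈ 0.364.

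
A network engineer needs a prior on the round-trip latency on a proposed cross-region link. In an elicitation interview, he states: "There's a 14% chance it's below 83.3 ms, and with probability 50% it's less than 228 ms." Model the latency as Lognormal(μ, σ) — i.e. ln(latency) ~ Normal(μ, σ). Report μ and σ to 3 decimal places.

If T ~ Lognormal(μ,σ) then ln T ~ Normal(μ,σ), so the p-quantile of ln T is μ + z_p·σ.
ln(83.3) = 4.422 and ln(228) = 5.429; z_{0.14} = -1.08, z_{0.5} = 0.
σ = (5.429 − 4.422)/(0 − (-1.08)) = 0.932.
μ = 4.422 − (-1.08)·0.932 = 5.429.

μ ≈ 5.429, σ ≈ 0.932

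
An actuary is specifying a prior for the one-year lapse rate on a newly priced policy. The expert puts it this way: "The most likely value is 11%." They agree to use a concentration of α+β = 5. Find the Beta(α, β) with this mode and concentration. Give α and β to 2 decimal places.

α = 1.33, β = 3.67

For α,β > 1 the Beta mode is (α−1)/(α+β−2). With α+β = 5, the mode is (α−1)/3.
Set (α−1)/3 = 0.11 → α = 1 + 0.11·3 = 1.33.
β = 5 − α = 3.67.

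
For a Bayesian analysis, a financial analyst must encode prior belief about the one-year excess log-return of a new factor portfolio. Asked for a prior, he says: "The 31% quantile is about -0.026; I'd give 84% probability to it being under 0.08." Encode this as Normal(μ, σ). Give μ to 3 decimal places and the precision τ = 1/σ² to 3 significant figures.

μ = 0.009, τ = 198

For Normal(μ,σ), the p-quantile is μ + z_p·σ. Here z_{0.31} = -0.4959, z_{0.84} = 0.9945.
So -0.026 = μ − 0.4959σ and 0.08 = μ + 0.9945σ.
Subtracting: σ = (0.08 − -0.026)/(0.9945 − (-0.4959)) = 0.071.
Then μ = -0.026 − (-0.4959)·0.071 = 0.009.
Precision τ = 1/σ² = 1/0.07113² = 198.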